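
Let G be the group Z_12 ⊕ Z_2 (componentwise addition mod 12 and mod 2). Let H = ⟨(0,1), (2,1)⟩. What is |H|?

|⟨(0,1)⟩| = 2 and |⟨(2,1)⟩| = 6, so |H| is a multiple of lcm(2, 6) = 6 and divides |G| = 24.
Closing under the operation: H = {(0,0), (0,1), (2,0), (2,1), (4,0), (4,1), (6,0), (6,1), (8,0), (8,1), (10,0), (10,1)}, so |H| = 12.

12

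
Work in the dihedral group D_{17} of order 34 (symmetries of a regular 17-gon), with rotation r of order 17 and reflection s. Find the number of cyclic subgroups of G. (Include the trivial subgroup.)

Each element a generates a cyclic subgroup ⟨a⟩; distinct elements may generate the same one (a cyclic group of order d has φ(d) generators).
Cyclic subgroups by order — order 1: 1; order 2: 17; order 17: 1.
Total: 19.

19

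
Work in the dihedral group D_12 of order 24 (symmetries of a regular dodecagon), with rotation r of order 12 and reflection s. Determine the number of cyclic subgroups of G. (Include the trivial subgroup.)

Group the elements of G by the cyclic subgroup they generate; each cyclic subgroup of order d accounts for φ(d) elements.
Cyclic subgroups by order — order 1: 1; order 2: 13; order 3: 1; order 4: 1; order 6: 1; order 12: 1.
Total: 18.

18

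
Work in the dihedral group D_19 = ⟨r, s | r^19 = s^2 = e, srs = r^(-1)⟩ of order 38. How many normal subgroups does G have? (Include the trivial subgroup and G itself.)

3

G has 22 subgroups. Checking conjugation-invariance by order — order 1: 1/1 normal; order 2: 0/19 normal; order 19: 1/1 normal; order 38: 1/1 normal.
Total normal subgroups: 3.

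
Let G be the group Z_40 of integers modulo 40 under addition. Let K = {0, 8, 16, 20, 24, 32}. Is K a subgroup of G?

No

|K| = 6 does not divide |G| = 40, so by Lagrange K is not a subgroup.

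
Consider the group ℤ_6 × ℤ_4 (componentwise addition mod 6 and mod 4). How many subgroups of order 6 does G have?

3

|G| = 24 and 6 | 24, so subgroups of order 6 are possible by Lagrange.
The subgroups of order 6 are: {(0,0), (0,2), (2,0), (2,2), (4,0), (4,2)}; {(0,0), (1,0), (2,0), (3,0), (4,0), (5,0)}; {(0,0), (1,2), (2,0), (3,2), (4,0), (5,2)}.
So G has 3 subgroups of order 6.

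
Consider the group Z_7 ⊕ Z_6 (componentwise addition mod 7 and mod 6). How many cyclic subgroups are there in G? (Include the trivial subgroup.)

8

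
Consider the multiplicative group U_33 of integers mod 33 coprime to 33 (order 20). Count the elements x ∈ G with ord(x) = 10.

12

Enumerating element orders in G gives 12 elements of order 10.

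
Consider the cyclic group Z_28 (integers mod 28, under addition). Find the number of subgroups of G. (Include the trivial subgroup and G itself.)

6

Subgroups of the cyclic group Z_28 correspond bijectively to divisors of 28.
Divisors of 28: 1, 2, 4, 7, 14, 28.
So Z_28 has 6 subgroups.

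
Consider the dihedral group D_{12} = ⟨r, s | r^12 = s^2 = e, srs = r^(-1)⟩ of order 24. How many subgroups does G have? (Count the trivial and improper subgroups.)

|G| = 24, so by Lagrange every subgroup order divides 24. Divisors: 1, 2, 3, 4, 6, 8, 12, 24.
Subgroups by order — order 1: 1; order 2: 13; order 3: 1; order 4: 7; order 6: 5; order 8: 3; order 12: 3; order 24: 1.
Total: 1 + 13 + 1 + 7 + 5 + 3 + 3 + 1 = 34.

34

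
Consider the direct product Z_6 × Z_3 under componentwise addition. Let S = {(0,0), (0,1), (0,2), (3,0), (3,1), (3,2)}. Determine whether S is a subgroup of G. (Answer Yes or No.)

Yes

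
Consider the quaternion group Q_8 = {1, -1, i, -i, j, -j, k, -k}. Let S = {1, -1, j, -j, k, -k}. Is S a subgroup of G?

No

|S| = 6 does not divide |G| = 8, so by Lagrange S is not a subgroup.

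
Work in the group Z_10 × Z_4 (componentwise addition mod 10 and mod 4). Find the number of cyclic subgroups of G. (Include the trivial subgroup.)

A cyclic subgroup of order d is generated by each of its φ(d) elements of order d, so the cyclic subgroups of order d number (#elements of order d)/φ(d).
Cyclic subgroups by order — order 1: 1; order 2: 3; order 4: 2; order 5: 1; order 10: 3; order 20: 2.
Total: 12.

12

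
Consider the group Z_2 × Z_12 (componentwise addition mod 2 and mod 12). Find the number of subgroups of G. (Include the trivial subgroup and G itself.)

16

|G| = 24, so by Lagrange every subgroup order divides 24. Divisors: 1, 2, 3, 4, 6, 8, 12, 24.
Subgroups by order — order 1: 1; order 2: 3; order 3: 1; order 4: 3; order 6: 3; order 8: 1; order 12: 3; order 24: 1.
Total: 1 + 3 + 1 + 3 + 3 + 1 + 3 + 1 = 16.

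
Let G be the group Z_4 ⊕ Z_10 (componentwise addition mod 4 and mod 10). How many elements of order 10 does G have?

12

An element (a,b) has order lcm(ord(a), ord(b)); count pairs with lcm equal to 10.
Enumerating gives 12 such elements.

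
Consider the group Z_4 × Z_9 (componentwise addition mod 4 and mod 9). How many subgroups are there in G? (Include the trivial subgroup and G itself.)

9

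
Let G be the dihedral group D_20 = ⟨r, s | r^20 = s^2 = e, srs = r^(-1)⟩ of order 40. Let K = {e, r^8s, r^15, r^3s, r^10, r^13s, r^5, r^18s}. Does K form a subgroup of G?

Yes

|K| = 8 divides |G| = 40, consistent with Lagrange.
K contains the identity, every element's inverse is in K, and K is closed under ·: it is a subgroup.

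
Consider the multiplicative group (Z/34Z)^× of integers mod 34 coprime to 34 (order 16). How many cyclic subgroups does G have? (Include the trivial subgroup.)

5

Each element a generates a cyclic subgroup ⟨a⟩; distinct elements may generate the same one (a cyclic group of order d has φ(d) generators).
Cyclic subgroups by order — order 1: 1; order 2: 1; order 4: 1; order 8: 1; order 16: 1.
Total: 5.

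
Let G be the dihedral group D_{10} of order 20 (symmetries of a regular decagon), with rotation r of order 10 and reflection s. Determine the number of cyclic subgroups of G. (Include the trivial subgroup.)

14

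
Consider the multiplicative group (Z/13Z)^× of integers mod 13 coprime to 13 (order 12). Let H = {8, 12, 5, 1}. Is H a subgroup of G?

|H| = 4 divides |G| = 12, consistent with Lagrange.
H contains the identity, every element's inverse is in H, and H is closed under ·: it is a subgroup.
In fact H = ⟨8⟩.

Yes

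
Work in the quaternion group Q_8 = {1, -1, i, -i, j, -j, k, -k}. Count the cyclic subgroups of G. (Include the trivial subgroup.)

5

A cyclic subgroup of order d is generated by each of its φ(d) elements of order d, so the cyclic subgroups of order d number (#elements of order d)/φ(d).
Cyclic subgroups by order — order 1: 1; order 2: 1; order 4: 3.
Total: 5.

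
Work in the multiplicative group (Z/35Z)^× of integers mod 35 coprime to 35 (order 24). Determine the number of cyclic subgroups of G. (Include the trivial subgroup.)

12

Group the elements of G by the cyclic subgroup they generate; each cyclic subgroup of order d accounts for φ(d) elements.
Cyclic subgroups by order — order 1: 1; order 2: 3; order 3: 1; order 4: 2; order 6: 3; order 12: 2.
Total: 12.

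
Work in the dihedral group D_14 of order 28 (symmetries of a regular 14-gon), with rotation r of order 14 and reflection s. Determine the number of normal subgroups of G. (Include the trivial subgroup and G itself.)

7

G has 28 subgroups. Checking conjugation-invariance by order — order 1: 1/1 normal; order 2: 1/15 normal; order 4: 0/7 normal; order 7: 1/1 normal; order 14: 3/3 normal; order 28: 1/1 normal.
Total normal subgroups: 7.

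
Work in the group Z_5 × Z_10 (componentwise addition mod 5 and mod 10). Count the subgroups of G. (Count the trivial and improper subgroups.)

16

|G| = 50, so by Lagrange every subgroup order divides 50. Divisors: 1, 2, 5, 10, 25, 50.
Subgroups by order — order 1: 1; order 2: 1; order 5: 6; order 10: 6; order 25: 1; order 50: 1.
Total: 1 + 1 + 6 + 6 + 1 + 1 = 16.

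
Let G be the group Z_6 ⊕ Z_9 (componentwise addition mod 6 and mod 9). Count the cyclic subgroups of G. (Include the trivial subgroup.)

16

Group the elements of G by the cyclic subgroup they generate; each cyclic subgroup of order d accounts for φ(d) elements.
Cyclic subgroups by order — order 1: 1; order 2: 1; order 3: 4; order 6: 4; order 9: 3; order 18: 3.
Total: 16.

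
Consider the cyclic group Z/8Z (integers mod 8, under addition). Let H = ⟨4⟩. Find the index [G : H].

4

|⟨4⟩| = 2 and |G| = 8.
By Lagrange, [G : H] = |G|/|H| = 8/2 = 4.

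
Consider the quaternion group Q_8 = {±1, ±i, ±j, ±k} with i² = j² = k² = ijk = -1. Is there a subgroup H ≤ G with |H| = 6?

No

6 does not divide |G| = 8, so by Lagrange no subgroup of order 6 exists.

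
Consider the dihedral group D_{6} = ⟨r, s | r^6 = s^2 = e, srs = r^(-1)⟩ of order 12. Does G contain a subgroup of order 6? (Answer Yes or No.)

6 | 12. A subgroup of order 6 is {e, r, r^2, r^3, r^4, r^5}.

Yes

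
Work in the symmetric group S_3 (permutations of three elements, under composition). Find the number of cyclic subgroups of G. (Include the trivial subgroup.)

5

A cyclic subgroup of order d is generated by each of its φ(d) elements of order d, so the cyclic subgroups of order d number (#elements of order d)/φ(d).
Cyclic subgroups by order — order 1: 1; order 2: 3; order 3: 1.
Total: 5.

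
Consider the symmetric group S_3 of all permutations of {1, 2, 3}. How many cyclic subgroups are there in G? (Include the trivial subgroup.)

5

Group the elements of G by the cyclic subgroup they generate; each cyclic subgroup of order d accounts for φ(d) elements.
Cyclic subgroups by order — order 1: 1; order 2: 3; order 3: 1.
Total: 5.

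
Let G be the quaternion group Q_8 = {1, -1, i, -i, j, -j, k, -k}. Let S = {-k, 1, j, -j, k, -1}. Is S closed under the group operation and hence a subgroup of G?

No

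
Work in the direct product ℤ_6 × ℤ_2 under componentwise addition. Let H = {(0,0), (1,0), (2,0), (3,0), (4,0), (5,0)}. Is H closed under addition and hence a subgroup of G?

Yes

|H| = 6 divides |G| = 12, consistent with Lagrange.
H contains the identity, every element's inverse is in H, and H is closed under +: it is a subgroup.
In fact H = ⟨(5,0)⟩.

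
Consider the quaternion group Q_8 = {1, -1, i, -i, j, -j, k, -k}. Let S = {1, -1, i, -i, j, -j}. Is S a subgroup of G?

No

|S| = 6 does not divide |G| = 8, so by Lagrange S is not a subgroup.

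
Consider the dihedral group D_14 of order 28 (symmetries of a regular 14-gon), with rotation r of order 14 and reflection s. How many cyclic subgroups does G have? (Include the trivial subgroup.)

Each element a generates a cyclic subgroup ⟨a⟩; distinct elements may generate the same one (a cyclic group of order d has φ(d) generators).
Cyclic subgroups by order — order 1: 1; order 2: 15; order 7: 1; order 14: 1.
Total: 18.

18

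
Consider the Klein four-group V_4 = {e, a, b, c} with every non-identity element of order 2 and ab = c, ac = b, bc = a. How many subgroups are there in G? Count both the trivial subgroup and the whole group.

|G| = 4, so by Lagrange every subgroup order divides 4. Divisors: 1, 2, 4.
Subgroups by order — order 1: 1; order 2: 3; order 4: 1.
Total: 1 + 3 + 1 = 5.

5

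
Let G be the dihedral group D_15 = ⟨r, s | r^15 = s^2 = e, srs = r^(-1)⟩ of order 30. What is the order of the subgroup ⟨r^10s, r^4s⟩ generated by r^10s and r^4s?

|⟨r^10s⟩| = 2 and |⟨r^4s⟩| = 2, so |H| is a multiple of lcm(2, 2) = 2 and divides |G| = 30.
Closing under the operation: H = {e, r^3, r^6, r^9, r^12, rs, r^4s, r^7s, r^10s, r^13s}, so |H| = 10.

10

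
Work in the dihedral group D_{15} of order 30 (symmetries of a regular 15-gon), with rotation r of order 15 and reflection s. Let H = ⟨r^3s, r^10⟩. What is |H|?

|⟨r^3s⟩| = 2 and |⟨r^10⟩| = 3, so |H| is a multiple of lcm(2, 3) = 6 and divides |G| = 30.
Closing under the operation: H = {e, r^5, r^10, r^3s, r^8s, r^13s}, so |H| = 6.

6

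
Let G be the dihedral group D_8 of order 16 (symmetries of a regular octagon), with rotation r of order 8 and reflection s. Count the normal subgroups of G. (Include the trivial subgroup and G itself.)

7

G has 19 subgroups. Checking conjugation-invariance by order — order 1: 1/1 normal; order 2: 1/9 normal; order 4: 1/5 normal; order 8: 3/3 normal; order 16: 1/1 normal.
Total normal subgroups: 7.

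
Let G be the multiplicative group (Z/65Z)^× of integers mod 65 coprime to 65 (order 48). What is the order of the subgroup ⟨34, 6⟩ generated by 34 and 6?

24

|⟨34⟩| = 4 and |⟨6⟩| = 12, so |H| is a multiple of lcm(4, 12) = 12 and divides |G| = 48.
Closing under the operation: H = {1, 4, 6, 9, 11, 14, 16, 19, 21, 24, 29, 31, 34, 36, 41, 44, 46, 49, 51, 54, 56, 59, 61, 64}, so |H| = 24.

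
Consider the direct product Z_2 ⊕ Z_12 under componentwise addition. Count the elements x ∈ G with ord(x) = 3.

An element (a,b) has order lcm(ord(a), ord(b)); count pairs with lcm equal to 3.
Enumerating gives 2 such elements.

2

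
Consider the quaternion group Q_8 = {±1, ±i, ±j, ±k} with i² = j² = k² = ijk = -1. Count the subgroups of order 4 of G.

|G| = 8 and 4 | 8, so subgroups of order 4 are possible by Lagrange.
The subgroups of order 4 are: {1, -1, i, -i}; {1, -1, j, -j}; {1, -1, k, -k}.
So G has 3 subgroups of order 4.

3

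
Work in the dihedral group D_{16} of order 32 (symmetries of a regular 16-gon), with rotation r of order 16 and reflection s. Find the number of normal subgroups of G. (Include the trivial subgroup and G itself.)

G has 36 subgroups. Checking conjugation-invariance by order — order 1: 1/1 normal; order 2: 1/17 normal; order 4: 1/9 normal; order 8: 1/5 normal; order 16: 3/3 normal; order 32: 1/1 normal.
Total normal subgroups: 8.

8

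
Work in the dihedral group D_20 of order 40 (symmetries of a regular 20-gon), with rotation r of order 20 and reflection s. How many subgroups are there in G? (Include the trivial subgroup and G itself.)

|G| = 40, so by Lagrange every subgroup order divides 40. Divisors: 1, 2, 4, 5, 8, 10, 20, 40.
Subgroups by order — order 1: 1; order 2: 21; order 4: 11; order 5: 1; order 8: 5; order 10: 5; order 20: 3; order 40: 1.
Total: 1 + 21 + 11 + 1 + 5 + 5 + 3 + 1 = 48.

48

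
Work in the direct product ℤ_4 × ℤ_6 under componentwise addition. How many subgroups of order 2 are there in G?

3

|G| = 24 and 2 | 24, so subgroups of order 2 are possible by Lagrange.
The subgroups of order 2 are: {(0,0), (0,3)}; {(0,0), (2,0)}; {(0,0), (2,3)}.
So G has 3 subgroups of order 2.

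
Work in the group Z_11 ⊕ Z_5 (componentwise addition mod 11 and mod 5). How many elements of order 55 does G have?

40

An element (a,b) has order lcm(ord(a), ord(b)); count pairs with lcm equal to 55.
Enumerating gives 40 such elements.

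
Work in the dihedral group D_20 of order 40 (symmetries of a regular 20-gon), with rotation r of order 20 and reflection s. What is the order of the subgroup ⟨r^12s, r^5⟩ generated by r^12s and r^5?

|⟨r^12s⟩| = 2 and |⟨r^5⟩| = 4, so |H| is a multiple of lcm(2, 4) = 4 and divides |G| = 40.
Closing under the operation: H = {e, r^5, r^10, r^15, r^2s, r^7s, r^12s, r^17s}, so |H| = 8.

8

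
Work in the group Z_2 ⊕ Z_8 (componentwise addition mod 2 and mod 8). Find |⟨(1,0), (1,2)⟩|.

|⟨(1,0)⟩| = 2 and |⟨(1,2)⟩| = 4, so |H| is a multiple of lcm(2, 4) = 4 and divides |G| = 16.
Closing under the operation: H = {(0,0), (0,2), (0,4), (0,6), (1,0), (1,2), (1,4), (1,6)}, so |H| = 8.

8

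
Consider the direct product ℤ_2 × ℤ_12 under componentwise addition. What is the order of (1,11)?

12

The order of (1,11) in Z_2 × Z_12 is lcm(ord(1) in Z_2, ord(11) in Z_12).
ord(1) = 2 and ord(11) = 12, so |⟨(1,11)⟩| = lcm(2, 12) = 12.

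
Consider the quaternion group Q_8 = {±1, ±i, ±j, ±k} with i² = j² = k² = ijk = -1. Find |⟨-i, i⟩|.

4

|⟨-i⟩| = 4 and |⟨i⟩| = 4, so |H| is a multiple of lcm(4, 4) = 4 and divides |G| = 8.
Closing under the operation: H = {1, -1, i, -i}, so |H| = 4.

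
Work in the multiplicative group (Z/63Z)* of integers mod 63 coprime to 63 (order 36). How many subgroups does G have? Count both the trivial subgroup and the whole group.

30

|G| = 36, so by Lagrange every subgroup order divides 36. Divisors: 1, 2, 3, 4, 6, 9, 12, 18, 36.
Subgroups by order — order 1: 1; order 2: 3; order 3: 4; order 4: 1; order 6: 12; order 9: 1; order 12: 4; order 18: 3; order 36: 1.
Total: 1 + 3 + 4 + 1 + 12 + 1 + 4 + 3 + 1 = 30.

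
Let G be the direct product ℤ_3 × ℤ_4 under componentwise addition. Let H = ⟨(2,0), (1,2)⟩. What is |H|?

|⟨(2,0)⟩| = 3 and |⟨(1,2)⟩| = 6, so |H| is a multiple of lcm(3, 6) = 6 and divides |G| = 12.
Closing under the operation: H = {(0,0), (0,2), (1,0), (1,2), (2,0), (2,2)}, so |H| = 6.

6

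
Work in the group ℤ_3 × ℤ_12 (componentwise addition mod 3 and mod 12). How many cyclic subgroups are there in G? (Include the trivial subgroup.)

15

Group the elements of G by the cyclic subgroup they generate; each cyclic subgroup of order d accounts for φ(d) elements.
Cyclic subgroups by order — order 1: 1; order 2: 1; order 3: 4; order 4: 1; order 6: 4; order 12: 4.
Total: 15.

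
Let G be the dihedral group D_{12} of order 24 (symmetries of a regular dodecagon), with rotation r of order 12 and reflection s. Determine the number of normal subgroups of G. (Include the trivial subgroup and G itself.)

G has 34 subgroups. Checking conjugation-invariance by order — order 1: 1/1 normal; order 2: 1/13 normal; order 3: 1/1 normal; order 4: 1/7 normal; order 6: 1/5 normal; order 8: 0/3 normal; order 12: 3/3 normal; order 24: 1/1 normal.
Total normal subgroups: 9.

9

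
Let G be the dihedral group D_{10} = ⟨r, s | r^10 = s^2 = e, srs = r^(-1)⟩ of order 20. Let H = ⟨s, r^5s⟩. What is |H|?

|⟨s⟩| = 2 and |⟨r^5s⟩| = 2, so |H| is a multiple of lcm(2, 2) = 2 and divides |G| = 20.
Closing under the operation: H = {e, r^5, s, r^5s}, so |H| = 4.

4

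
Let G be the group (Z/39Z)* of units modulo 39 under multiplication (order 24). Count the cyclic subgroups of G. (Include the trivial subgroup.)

Group the elements of G by the cyclic subgroup they generate; each cyclic subgroup of order d accounts for φ(d) elements.
Cyclic subgroups by order — order 1: 1; order 2: 3; order 3: 1; order 4: 2; order 6: 3; order 12: 2.
Total: 12.

12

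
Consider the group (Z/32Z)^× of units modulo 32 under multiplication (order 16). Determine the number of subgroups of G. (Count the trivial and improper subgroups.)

|G| = 16, so by Lagrange every subgroup order divides 16. Divisors: 1, 2, 4, 8, 16.
Subgroups by order — order 1: 1; order 2: 3; order 4: 3; order 8: 3; order 16: 1.
Total: 1 + 3 + 3 + 3 + 1 = 11.

11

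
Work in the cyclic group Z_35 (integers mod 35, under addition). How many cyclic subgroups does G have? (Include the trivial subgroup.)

4

Each element a generates a cyclic subgroup ⟨a⟩; distinct elements may generate the same one (a cyclic group of order d has φ(d) generators).
Cyclic subgroups by order — order 1: 1; order 5: 1; order 7: 1; order 35: 1.
Total: 4.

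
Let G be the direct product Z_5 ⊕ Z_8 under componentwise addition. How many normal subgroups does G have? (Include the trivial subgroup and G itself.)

8

G is abelian, so every subgroup is normal.
G has 8 subgroups in total, hence 8 normal subgroups.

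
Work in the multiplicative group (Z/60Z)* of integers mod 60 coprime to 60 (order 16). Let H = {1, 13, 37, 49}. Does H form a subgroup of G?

Yes

|H| = 4 divides |G| = 16, consistent with Lagrange.
H contains the identity, every element's inverse is in H, and H is closed under ·: it is a subgroup.
In fact H = ⟨37⟩.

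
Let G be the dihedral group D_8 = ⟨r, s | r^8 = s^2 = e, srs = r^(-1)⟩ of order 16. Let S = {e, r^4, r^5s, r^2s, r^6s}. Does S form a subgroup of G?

No

|S| = 5 does not divide |G| = 16, so by Lagrange S is not a subgroup.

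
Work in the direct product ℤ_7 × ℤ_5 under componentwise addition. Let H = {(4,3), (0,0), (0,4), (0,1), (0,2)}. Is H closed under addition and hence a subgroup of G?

No

(4,3) ∈ H but its inverse (3,2) ∉ H, so H is not a subgroup.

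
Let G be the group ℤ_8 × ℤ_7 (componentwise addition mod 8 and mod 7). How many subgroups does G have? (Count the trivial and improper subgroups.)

8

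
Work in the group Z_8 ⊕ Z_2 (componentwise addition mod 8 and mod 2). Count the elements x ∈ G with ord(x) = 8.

An element (a,b) has order lcm(ord(a), ord(b)); count pairs with lcm equal to 8.
Enumerating gives 8 such elements.

8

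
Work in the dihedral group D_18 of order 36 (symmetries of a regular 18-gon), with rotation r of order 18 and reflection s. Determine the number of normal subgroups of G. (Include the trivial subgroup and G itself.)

G has 45 subgroups. Checking conjugation-invariance by order — order 1: 1/1 normal; order 2: 1/19 normal; order 3: 1/1 normal; order 4: 0/9 normal; order 6: 1/7 normal; order 9: 1/1 normal; order 12: 0/3 normal; order 18: 3/3 normal; order 36: 1/1 normal.
Total normal subgroups: 9.

9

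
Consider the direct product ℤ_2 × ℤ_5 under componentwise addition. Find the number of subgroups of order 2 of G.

|G| = 10 and 2 | 10, so subgroups of order 2 are possible by Lagrange.
The subgroups of order 2 are: {(0,0), (1,0)}.
So G has 1 subgroup of order 2.

1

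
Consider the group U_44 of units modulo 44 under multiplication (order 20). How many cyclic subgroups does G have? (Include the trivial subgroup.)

8

Each element a generates a cyclic subgroup ⟨a⟩; distinct elements may generate the same one (a cyclic group of order d has φ(d) generators).
Cyclic subgroups by order — order 1: 1; order 2: 3; order 5: 1; order 10: 3.
Total: 8.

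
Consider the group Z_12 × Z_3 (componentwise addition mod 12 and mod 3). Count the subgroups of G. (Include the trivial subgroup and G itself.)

18

|G| = 36, so by Lagrange every subgroup order divides 36. Divisors: 1, 2, 3, 4, 6, 9, 12, 18, 36.
Subgroups by order — order 1: 1; order 2: 1; order 3: 4; order 4: 1; order 6: 4; order 9: 1; order 12: 4; order 18: 1; order 36: 1.
Total: 1 + 1 + 4 + 1 + 4 + 1 + 4 + 1 + 1 = 18.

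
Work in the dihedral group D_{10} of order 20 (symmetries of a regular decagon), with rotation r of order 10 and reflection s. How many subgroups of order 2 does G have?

|G| = 20 and 2 | 20, so subgroups of order 2 are possible by Lagrange.
The subgroups of order 2 are: {e, r^2s}; {e, r^3s}; {e, r^4s}; {e, r^5}; … (11 in all).
So G has 11 subgroups of order 2.

11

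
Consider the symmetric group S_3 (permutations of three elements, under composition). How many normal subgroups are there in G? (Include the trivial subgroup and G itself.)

3

G has 6 subgroups. Checking conjugation-invariance by order — order 1: 1/1 normal; order 2: 0/3 normal; order 3: 1/1 normal; order 6: 1/1 normal.
Total normal subgroups: 3.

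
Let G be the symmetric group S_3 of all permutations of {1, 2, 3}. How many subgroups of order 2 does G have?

|G| = 6 and 2 | 6, so subgroups of order 2 are possible by Lagrange.
The subgroups of order 2 are: {e, (1 2)}; {e, (1 3)}; {e, (2 3)}.
So G has 3 subgroups of order 2.

3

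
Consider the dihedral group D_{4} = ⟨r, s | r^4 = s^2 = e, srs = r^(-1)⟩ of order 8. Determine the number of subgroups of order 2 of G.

5

|G| = 8 and 2 | 8, so subgroups of order 2 are possible by Lagrange.
The subgroups of order 2 are: {e, r^2}; {e, r^2s}; {e, r^3s}; {e, rs}; … (5 in all).
So G has 5 subgroups of order 2.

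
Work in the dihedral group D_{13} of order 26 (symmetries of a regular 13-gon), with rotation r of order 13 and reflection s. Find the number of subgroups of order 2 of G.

13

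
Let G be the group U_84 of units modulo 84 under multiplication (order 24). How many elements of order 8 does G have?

No element of G has order 8 (even though 8 | 24).

0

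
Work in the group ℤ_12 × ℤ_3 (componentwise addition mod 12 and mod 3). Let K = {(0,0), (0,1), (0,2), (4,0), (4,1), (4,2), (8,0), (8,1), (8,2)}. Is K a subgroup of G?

Yes

|K| = 9 divides |G| = 36, consistent with Lagrange.
K contains the identity, every element's inverse is in K, and K is closed under +: it is a subgroup.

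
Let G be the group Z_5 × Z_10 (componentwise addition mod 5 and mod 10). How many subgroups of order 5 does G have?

6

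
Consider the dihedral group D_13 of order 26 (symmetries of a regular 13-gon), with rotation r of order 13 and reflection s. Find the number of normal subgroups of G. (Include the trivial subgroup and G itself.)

3

G has 16 subgroups. Checking conjugation-invariance by order — order 1: 1/1 normal; order 2: 0/13 normal; order 13: 1/1 normal; order 26: 1/1 normal.
Total normal subgroups: 3.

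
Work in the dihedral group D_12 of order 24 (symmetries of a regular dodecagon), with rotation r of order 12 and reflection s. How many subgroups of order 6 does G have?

5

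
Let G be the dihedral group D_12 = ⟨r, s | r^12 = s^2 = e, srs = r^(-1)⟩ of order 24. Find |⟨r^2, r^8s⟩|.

|⟨r^2⟩| = 6 and |⟨r^8s⟩| = 2, so |H| is a multiple of lcm(6, 2) = 6 and divides |G| = 24.
Closing under the operation: H = {e, r^2, r^4, r^6, r^8, r^10, s, r^2s, r^4s, r^6s, r^8s, r^10s}, so |H| = 12.

12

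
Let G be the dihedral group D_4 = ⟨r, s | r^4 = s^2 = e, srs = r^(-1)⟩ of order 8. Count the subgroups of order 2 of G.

|G| = 8 and 2 | 8, so subgroups of order 2 are possible by Lagrange.
The subgroups of order 2 are: {e, r^2}; {e, r^2s}; {e, r^3s}; {e, rs}; … (5 in all).
So G has 5 subgroups of order 2.

5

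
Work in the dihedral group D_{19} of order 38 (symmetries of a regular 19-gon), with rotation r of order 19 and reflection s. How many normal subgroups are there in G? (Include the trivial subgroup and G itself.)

3

G has 22 subgroups. Checking conjugation-invariance by order — order 1: 1/1 normal; order 2: 0/19 normal; order 19: 1/1 normal; order 38: 1/1 normal.
Total normal subgroups: 3.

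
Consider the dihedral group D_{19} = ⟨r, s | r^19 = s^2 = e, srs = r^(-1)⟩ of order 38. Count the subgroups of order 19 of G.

1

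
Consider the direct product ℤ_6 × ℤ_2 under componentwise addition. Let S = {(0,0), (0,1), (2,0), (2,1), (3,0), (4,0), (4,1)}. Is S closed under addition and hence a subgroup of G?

|S| = 7 does not divide |G| = 12, so by Lagrange S is not a subgroup.

No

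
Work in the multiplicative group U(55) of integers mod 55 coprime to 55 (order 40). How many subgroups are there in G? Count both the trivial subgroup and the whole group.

|G| = 40, so by Lagrange every subgroup order divides 40. Divisors: 1, 2, 4, 5, 8, 10, 20, 40.
Subgroups by order — order 1: 1; order 2: 3; order 4: 3; order 5: 1; order 8: 1; order 10: 3; order 20: 3; order 40: 1.
Total: 1 + 3 + 3 + 1 + 1 + 3 + 3 + 1 = 16.

16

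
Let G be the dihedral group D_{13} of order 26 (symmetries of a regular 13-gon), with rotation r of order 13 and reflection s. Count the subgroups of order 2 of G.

13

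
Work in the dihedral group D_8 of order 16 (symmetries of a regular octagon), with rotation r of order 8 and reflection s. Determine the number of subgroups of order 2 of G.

9

|G| = 16 and 2 | 16, so subgroups of order 2 are possible by Lagrange.
The subgroups of order 2 are: {e, r^2s}; {e, r^3s}; {e, r^4}; {e, r^4s}; … (9 in all).
So G has 9 subgroups of order 2.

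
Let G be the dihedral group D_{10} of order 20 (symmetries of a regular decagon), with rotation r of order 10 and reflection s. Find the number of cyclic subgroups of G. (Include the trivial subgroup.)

Each element a generates a cyclic subgroup ⟨a⟩; distinct elements may generate the same one (a cyclic group of order d has φ(d) generators).
Cyclic subgroups by order — order 1: 1; order 2: 11; order 5: 1; order 10: 1.
Total: 14.

14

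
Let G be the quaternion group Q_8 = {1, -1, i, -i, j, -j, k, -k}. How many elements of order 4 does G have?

The elements of order 4 are: i, -i, j, -j, k, -k.
That's 6.

6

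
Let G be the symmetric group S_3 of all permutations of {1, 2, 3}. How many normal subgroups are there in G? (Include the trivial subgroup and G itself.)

G has 6 subgroups. Checking conjugation-invariance by order — order 1: 1/1 normal; order 2: 0/3 normal; order 3: 1/1 normal; order 6: 1/1 normal.
Total normal subgroups: 3.

3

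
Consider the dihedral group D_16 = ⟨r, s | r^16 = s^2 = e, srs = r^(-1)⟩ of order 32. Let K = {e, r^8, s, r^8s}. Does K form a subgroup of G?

Yes

|K| = 4 divides |G| = 32, consistent with Lagrange.
K contains the identity, every element's inverse is in K, and K is closed under ·: it is a subgroup.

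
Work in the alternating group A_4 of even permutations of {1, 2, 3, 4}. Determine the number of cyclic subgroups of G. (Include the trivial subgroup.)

8

A cyclic subgroup of order d is generated by each of its φ(d) elements of order d, so the cyclic subgroups of order d number (#elements of order d)/φ(d).
Cyclic subgroups by order — order 1: 1; order 2: 3; order 3: 4.
Total: 8.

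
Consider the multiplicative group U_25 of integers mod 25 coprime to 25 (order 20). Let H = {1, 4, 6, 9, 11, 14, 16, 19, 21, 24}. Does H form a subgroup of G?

|H| = 10 divides |G| = 20, consistent with Lagrange.
H contains the identity, every element's inverse is in H, and H is closed under ·: it is a subgroup.
In fact H = ⟨4⟩.

Yes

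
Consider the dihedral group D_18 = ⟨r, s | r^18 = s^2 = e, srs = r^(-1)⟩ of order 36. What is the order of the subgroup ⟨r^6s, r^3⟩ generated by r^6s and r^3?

12

|⟨r^6s⟩| = 2 and |⟨r^3⟩| = 6, so |H| is a multiple of lcm(2, 6) = 6 and divides |G| = 36.
Closing under the operation: H = {e, r^3, r^6, r^9, r^12, r^15, s, r^3s, r^6s, r^9s, r^12s, r^15s}, so |H| = 12.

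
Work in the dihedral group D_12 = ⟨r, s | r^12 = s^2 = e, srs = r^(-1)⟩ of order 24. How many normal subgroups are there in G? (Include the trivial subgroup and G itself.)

G has 34 subgroups. Checking conjugation-invariance by order — order 1: 1/1 normal; order 2: 1/13 normal; order 3: 1/1 normal; order 4: 1/7 normal; order 6: 1/5 normal; order 8: 0/3 normal; order 12: 3/3 normal; order 24: 1/1 normal.
Total normal subgroups: 9.

9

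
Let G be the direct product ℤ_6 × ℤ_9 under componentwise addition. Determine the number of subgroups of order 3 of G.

|G| = 54 and 3 | 54, so subgroups of order 3 are possible by Lagrange.
The subgroups of order 3 are: {(0,0), (0,3), (0,6)}; {(0,0), (2,0), (4,0)}; {(0,0), (2,3), (4,6)}; {(0,0), (2,6), (4,3)}.
So G has 4 subgroups of order 3.

4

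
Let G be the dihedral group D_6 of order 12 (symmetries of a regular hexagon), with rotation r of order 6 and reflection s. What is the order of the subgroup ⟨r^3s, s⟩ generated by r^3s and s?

|⟨r^3s⟩| = 2 and |⟨s⟩| = 2, so |H| is a multiple of lcm(2, 2) = 2 and divides |G| = 12.
Closing under the operation: H = {e, r^3, s, r^3s}, so |H| = 4.

4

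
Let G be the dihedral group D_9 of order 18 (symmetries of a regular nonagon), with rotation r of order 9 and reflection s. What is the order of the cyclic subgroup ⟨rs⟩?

Computing powers of rs: the smallest k with (rs)^k = e is k = 2.

2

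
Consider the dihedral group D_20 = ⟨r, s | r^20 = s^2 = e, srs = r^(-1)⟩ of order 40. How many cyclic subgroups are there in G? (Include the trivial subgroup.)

Group the elements of G by the cyclic subgroup they generate; each cyclic subgroup of order d accounts for φ(d) elements.
Cyclic subgroups by order — order 1: 1; order 2: 21; order 4: 1; order 5: 1; order 10: 1; order 20: 1.
Total: 26.

26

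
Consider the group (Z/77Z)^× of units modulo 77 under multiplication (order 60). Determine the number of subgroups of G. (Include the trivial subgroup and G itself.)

|G| = 60, so by Lagrange every subgroup order divides 60. Divisors: 1, 2, 3, 4, 5, 6, 10, 12, 15, 20, 30, 60.
Subgroups by order — order 1: 1; order 2: 3; order 3: 1; order 4: 1; order 5: 1; order 6: 3; order 10: 3; order 12: 1; order 15: 1; order 20: 1; order 30: 3; order 60: 1.
Total: 1 + 3 + 1 + 1 + 1 + 3 + 3 + 1 + 1 + 1 + 3 + 1 = 20.

20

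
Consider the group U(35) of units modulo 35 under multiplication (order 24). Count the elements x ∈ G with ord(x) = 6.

6

The elements of order 6 are: 4, 9, 19, 24, 26, 31.
That's 6.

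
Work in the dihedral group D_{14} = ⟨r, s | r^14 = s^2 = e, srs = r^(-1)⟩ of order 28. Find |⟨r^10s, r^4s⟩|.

|⟨r^10s⟩| = 2 and |⟨r^4s⟩| = 2, so |H| is a multiple of lcm(2, 2) = 2 and divides |G| = 28.
Closing under the operation: H = {e, r^2, r^4, r^6, r^8, r^10, r^12, s, r^2s, r^4s, r^6s, r^8s, r^10s, r^12s}, so |H| = 14.

14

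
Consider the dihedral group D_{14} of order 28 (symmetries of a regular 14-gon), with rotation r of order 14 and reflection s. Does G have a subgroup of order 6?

No

6 does not divide |G| = 28, so by Lagrange no subgroup of order 6 exists.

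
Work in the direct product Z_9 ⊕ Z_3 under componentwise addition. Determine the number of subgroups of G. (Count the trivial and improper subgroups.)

|G| = 27, so by Lagrange every subgroup order divides 27. Divisors: 1, 3, 9, 27.
Subgroups by order — order 1: 1; order 3: 4; order 9: 4; order 27: 1.
Total: 1 + 4 + 4 + 1 = 10.

10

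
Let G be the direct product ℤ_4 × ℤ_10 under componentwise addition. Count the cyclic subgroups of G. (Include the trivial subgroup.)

12

Group the elements of G by the cyclic subgroup they generate; each cyclic subgroup of order d accounts for φ(d) elements.
Cyclic subgroups by order — order 1: 1; order 2: 3; order 4: 2; order 5: 1; order 10: 3; order 20: 2.
Total: 12.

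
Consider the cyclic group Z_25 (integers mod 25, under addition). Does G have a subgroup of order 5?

5 | 25. A subgroup of order 5 is {0, 5, 10, 15, 20}.

Yes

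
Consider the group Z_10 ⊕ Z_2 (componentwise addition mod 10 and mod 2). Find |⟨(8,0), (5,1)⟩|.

|⟨(8,0)⟩| = 5 and |⟨(5,1)⟩| = 2, so |H| is a multiple of lcm(5, 2) = 10 and divides |G| = 20.
Closing under the operation: H = {(0,0), (1,1), (2,0), (3,1), (4,0), (5,1), (6,0), (7,1), (8,0), (9,1)}, so |H| = 10.

10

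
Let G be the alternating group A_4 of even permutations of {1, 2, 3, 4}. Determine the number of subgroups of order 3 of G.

4

|G| = 12 and 3 | 12, so subgroups of order 3 are possible by Lagrange.
The subgroups of order 3 are: {e, (1 2 3), (1 3 2)}; {e, (1 2 4), (1 4 2)}; {e, (1 3 4), (1 4 3)}; {e, (2 3 4), (2 4 3)}.
So G has 4 subgroups of order 3.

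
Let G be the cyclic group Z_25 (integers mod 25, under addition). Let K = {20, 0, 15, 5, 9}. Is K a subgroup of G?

9 ∈ K but its inverse 16 ∉ K, so K is not a subgroup.

No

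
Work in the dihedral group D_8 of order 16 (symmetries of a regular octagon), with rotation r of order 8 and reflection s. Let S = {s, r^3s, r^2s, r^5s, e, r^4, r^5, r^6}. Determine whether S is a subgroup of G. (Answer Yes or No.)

No

r^5 ∈ S but its inverse r^3 ∉ S, so S is not a subgroup.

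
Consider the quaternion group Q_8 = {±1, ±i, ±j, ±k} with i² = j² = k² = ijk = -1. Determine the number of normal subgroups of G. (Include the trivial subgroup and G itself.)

G has 6 subgroups. Checking conjugation-invariance by order — order 1: 1/1 normal; order 2: 1/1 normal; order 4: 3/3 normal; order 8: 1/1 normal.
Total normal subgroups: 6.

6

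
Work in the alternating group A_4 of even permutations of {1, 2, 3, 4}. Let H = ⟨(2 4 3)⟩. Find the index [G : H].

4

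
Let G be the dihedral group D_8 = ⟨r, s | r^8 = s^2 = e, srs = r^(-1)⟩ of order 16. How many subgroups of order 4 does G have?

5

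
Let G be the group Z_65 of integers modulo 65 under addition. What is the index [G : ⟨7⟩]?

1

|⟨7⟩| = 65 and |G| = 65.
By Lagrange, [G : H] = |G|/|H| = 65/65 = 1.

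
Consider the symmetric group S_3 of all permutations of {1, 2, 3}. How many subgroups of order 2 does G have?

|G| = 6 and 2 | 6, so subgroups of order 2 are possible by Lagrange.
The subgroups of order 2 are: {e, (1 2)}; {e, (1 3)}; {e, (2 3)}.
So G has 3 subgroups of order 2.

3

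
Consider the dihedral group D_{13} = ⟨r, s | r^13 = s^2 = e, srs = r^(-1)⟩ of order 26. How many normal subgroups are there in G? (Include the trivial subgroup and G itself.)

3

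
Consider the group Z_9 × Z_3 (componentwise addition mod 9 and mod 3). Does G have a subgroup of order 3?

3 | 27. A subgroup of order 3 is {(0,0), (0,1), (0,2)}.

Yes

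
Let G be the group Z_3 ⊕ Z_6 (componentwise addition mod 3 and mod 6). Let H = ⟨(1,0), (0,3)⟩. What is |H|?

|⟨(1,0)⟩| = 3 and |⟨(0,3)⟩| = 2, so |H| is a multiple of lcm(3, 2) = 6 and divides |G| = 18.
Closing under the operation: H = {(0,0), (0,3), (1,0), (1,3), (2,0), (2,3)}, so |H| = 6.

6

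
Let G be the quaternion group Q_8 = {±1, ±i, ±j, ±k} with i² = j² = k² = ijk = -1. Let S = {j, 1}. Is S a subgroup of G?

No

j ∈ S but its inverse -j ∉ S, so S is not a subgroup.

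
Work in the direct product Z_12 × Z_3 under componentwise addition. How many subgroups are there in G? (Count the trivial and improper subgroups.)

|G| = 36, so by Lagrange every subgroup order divides 36. Divisors: 1, 2, 3, 4, 6, 9, 12, 18, 36.
Subgroups by order — order 1: 1; order 2: 1; order 3: 4; order 4: 1; order 6: 4; order 9: 1; order 12: 4; order 18: 1; order 36: 1.
Total: 1 + 1 + 4 + 1 + 4 + 1 + 4 + 1 + 1 = 18.

18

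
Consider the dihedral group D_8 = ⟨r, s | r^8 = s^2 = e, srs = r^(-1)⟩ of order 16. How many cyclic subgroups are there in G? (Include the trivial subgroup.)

Each element a generates a cyclic subgroup ⟨a⟩; distinct elements may generate the same one (a cyclic group of order d has φ(d) generators).
Cyclic subgroups by order — order 1: 1; order 2: 9; order 4: 1; order 8: 1.
Total: 12.

12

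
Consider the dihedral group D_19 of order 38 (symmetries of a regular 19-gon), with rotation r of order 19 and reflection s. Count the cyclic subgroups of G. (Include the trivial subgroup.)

A cyclic subgroup of order d is generated by each of its φ(d) elements of order d, so the cyclic subgroups of order d number (#elements of order d)/φ(d).
Cyclic subgroups by order — order 1: 1; order 2: 19; order 19: 1.
Total: 21.

21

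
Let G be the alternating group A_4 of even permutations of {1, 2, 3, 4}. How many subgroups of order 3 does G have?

4

|G| = 12 and 3 | 12, so subgroups of order 3 are possible by Lagrange.
The subgroups of order 3 are: {e, (1 2 3), (1 3 2)}; {e, (1 2 4), (1 4 2)}; {e, (1 3 4), (1 4 3)}; {e, (2 3 4), (2 4 3)}.
So G has 4 subgroups of order 3.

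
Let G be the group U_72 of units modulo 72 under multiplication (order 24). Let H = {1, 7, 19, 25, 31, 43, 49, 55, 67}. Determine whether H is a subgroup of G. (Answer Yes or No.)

No

|H| = 9 does not divide |G| = 24, so by Lagrange H is not a subgroup.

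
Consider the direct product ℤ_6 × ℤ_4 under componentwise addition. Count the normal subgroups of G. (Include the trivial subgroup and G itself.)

G is abelian, so every subgroup is normal.
G has 16 subgroups in total, hence 16 normal subgroups.

16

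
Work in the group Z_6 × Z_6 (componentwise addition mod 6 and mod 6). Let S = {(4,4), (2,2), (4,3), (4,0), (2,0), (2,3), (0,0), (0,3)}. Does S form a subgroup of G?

|S| = 8 does not divide |G| = 36, so by Lagrange S is not a subgroup.

No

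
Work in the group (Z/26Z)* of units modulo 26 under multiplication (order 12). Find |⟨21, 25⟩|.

4

|⟨21⟩| = 4 and |⟨25⟩| = 2, so |H| is a multiple of lcm(4, 2) = 4 and divides |G| = 12.
Closing under the operation: H = {1, 5, 21, 25}, so |H| = 4.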